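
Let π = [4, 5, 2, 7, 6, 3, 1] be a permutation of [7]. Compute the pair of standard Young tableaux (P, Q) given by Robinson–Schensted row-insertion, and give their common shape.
P = [1, 3, 6] / [2, 5] / [4] / [7];  Q = [1, 2, 4] / [3, 5] / [6] / [7];  common shape = (3, 2, 1, 1)

Row-insert the values π_1, π_2, … into P one at a time, bumping the leftmost entry strictly greater than the inserted value down to the next row. The recording tableau Q records, in position (i, j), the step at which that cell was added to P.
  Insert 4 (step 1): P = [4];  Q = [1]
  Insert 5 (step 2): P = [4, 5];  Q = [1, 2]
  Insert 2 (step 3): P = [2, 5] / [4];  Q = [1, 2] / [3]
  Insert 7 (step 4): P = [2, 5, 7] / [4];  Q = [1, 2, 4] / [3]
  Insert 6 (step 5): P = [2, 5, 6] / [4, 7];  Q = [1, 2, 4] / [3, 5]
  Insert 3 (step 6): P = [2, 3, 6] / [4, 5] / [7];  Q = [1, 2, 4] / [3, 5] / [6]
  Insert 1 (step 7): P = [1, 3, 6] / [2, 5] / [4] / [7];  Q = [1, 2, 4] / [3, 5] / [6] / [7]
Final shape: (3, 2, 1, 1).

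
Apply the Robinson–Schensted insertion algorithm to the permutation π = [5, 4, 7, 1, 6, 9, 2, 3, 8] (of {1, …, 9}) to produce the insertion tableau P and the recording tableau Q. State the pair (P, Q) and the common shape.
P = [1, 2, 3, 8] / [4, 6, 9] / [5, 7];  Q = [1, 3, 6, 9] / [2, 5, 8] / [4, 7];  common shape = (4, 3, 2)

Row-insert the values π_1, π_2, … into P one at a time, bumping the leftmost entry strictly greater than the inserted value down to the next row. The recording tableau Q records, in position (i, j), the step at which that cell was added to P.
  Insert 5 (step 1): P = [5];  Q = [1]
  Insert 4 (step 2): P = [4] / [5];  Q = [1] / [2]
  Insert 7 (step 3): P = [4, 7] / [5];  Q = [1, 3] / [2]
  Insert 1 (step 4): P = [1, 7] / [4] / [5];  Q = [1, 3] / [2] / [4]
  Insert 6 (step 5): P = [1, 6] / [4, 7] / [5];  Q = [1, 3] / [2, 5] / [4]
  Insert 9 (step 6): P = [1, 6, 9] / [4, 7] / [5];  Q = [1, 3, 6] / [2, 5] / [4]
  Insert 2 (step 7): P = [1, 2, 9] / [4, 6] / [5, 7];  Q = [1, 3, 6] / [2, 5] / [4, 7]
  Insert 3 (step 8): P = [1, 2, 3] / [4, 6, 9] / [5, 7];  Q = [1, 3, 6] / [2, 5, 8] / [4, 7]
  Insert 8 (step 9): P = [1, 2, 3, 8] / [4, 6, 9] / [5, 7];  Q = [1, 3, 6, 9] / [2, 5, 8] / [4, 7]
Final shape: (4, 3, 2).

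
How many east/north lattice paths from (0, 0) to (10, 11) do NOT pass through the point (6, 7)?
Number of paths = 232596

Total paths from (0, 0) to (10, 11): C(21, 10) = 352716. Paths through (6, 7): (paths (0, 0) → (6, 7)) × (paths (6, 7) → (10, 11)) = C(13, 6) · C(8, 4) = 1716 · 70 = 120120. Avoidance count = 352716 − 120120 = 232596.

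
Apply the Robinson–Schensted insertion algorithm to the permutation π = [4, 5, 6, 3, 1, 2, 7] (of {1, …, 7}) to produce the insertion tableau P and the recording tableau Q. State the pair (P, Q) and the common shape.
P = [1, 2, 6, 7] / [3, 5] / [4];  Q = [1, 2, 3, 7] / [4, 6] / [5];  common shape = (4, 2, 1)

Row-insert the values π_1, π_2, … into P one at a time, bumping the leftmost entry strictly greater than the inserted value down to the next row. The recording tableau Q records, in position (i, j), the step at which that cell was added to P.
  Insert 4 (step 1): P = [4];  Q = [1]
  Insert 5 (step 2): P = [4, 5];  Q = [1, 2]
  Insert 6 (step 3): P = [4, 5, 6];  Q = [1, 2, 3]
  Insert 3 (step 4): P = [3, 5, 6] / [4];  Q = [1, 2, 3] / [4]
  Insert 1 (step 5): P = [1, 5, 6] / [3] / [4];  Q = [1, 2, 3] / [4] / [5]
  Insert 2 (step 6): P = [1, 2, 6] / [3, 5] / [4];  Q = [1, 2, 3] / [4, 6] / [5]
  Insert 7 (step 7): P = [1, 2, 6, 7] / [3, 5] / [4];  Q = [1, 2, 3, 7] / [4, 6] / [5]
Final shape: (4, 2, 1).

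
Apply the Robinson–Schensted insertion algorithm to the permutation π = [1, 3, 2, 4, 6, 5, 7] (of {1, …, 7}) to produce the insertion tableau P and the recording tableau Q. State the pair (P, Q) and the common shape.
P = [1, 2, 4, 5, 7] / [3, 6];  Q = [1, 2, 4, 5, 7] / [3, 6];  common shape = (5, 2)

Row-insert the values π_1, π_2, … into P one at a time, bumping the leftmost entry strictly greater than the inserted value down to the next row. The recording tableau Q records, in position (i, j), the step at which that cell was added to P.
  Insert 1 (step 1): P = [1];  Q = [1]
  Insert 3 (step 2): P = [1, 3];  Q = [1, 2]
  Insert 2 (step 3): P = [1, 2] / [3];  Q = [1, 2] / [3]
  Insert 4 (step 4): P = [1, 2, 4] / [3];  Q = [1, 2, 4] / [3]
  Insert 6 (step 5): P = [1, 2, 4, 6] / [3];  Q = [1, 2, 4, 5] / [3]
  Insert 5 (step 6): P = [1, 2, 4, 5] / [3, 6];  Q = [1, 2, 4, 5] / [3, 6]
  Insert 7 (step 7): P = [1, 2, 4, 5, 7] / [3, 6];  Q = [1, 2, 4, 5, 7] / [3, 6]
Final shape: (5, 2).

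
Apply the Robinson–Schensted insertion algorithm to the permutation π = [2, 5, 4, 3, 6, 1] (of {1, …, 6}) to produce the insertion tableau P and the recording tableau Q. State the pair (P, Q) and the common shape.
P = [1, 3, 6] / [2] / [4] / [5];  Q = [1, 2, 5] / [3] / [4] / [6];  common shape = (3, 1, 1, 1)

Row-insert the values π_1, π_2, … into P one at a time, bumping the leftmost entry strictly greater than the inserted value down to the next row. The recording tableau Q records, in position (i, j), the step at which that cell was added to P.
  Insert 2 (step 1): P = [2];  Q = [1]
  Insert 5 (step 2): P = [2, 5];  Q = [1, 2]
  Insert 4 (step 3): P = [2, 4] / [5];  Q = [1, 2] / [3]
  Insert 3 (step 4): P = [2, 3] / [4] / [5];  Q = [1, 2] / [3] / [4]
  Insert 6 (step 5): P = [2, 3, 6] / [4] / [5];  Q = [1, 2, 5] / [3] / [4]
  Insert 1 (step 6): P = [1, 3, 6] / [2] / [4] / [5];  Q = [1, 2, 5] / [3] / [4] / [6]
Final shape: (3, 1, 1, 1).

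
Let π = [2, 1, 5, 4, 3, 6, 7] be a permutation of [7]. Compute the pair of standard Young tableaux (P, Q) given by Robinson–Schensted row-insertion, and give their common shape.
P = [1, 3, 6, 7] / [2, 4] / [5];  Q = [1, 3, 6, 7] / [2, 4] / [5];  common shape = (4, 2, 1)

Row-insert the values π_1, π_2, … into P one at a time, bumping the leftmost entry strictly greater than the inserted value down to the next row. The recording tableau Q records, in position (i, j), the step at which that cell was added to P.
  Insert 2 (step 1): P = [2];  Q = [1]
  Insert 1 (step 2): P = [1] / [2];  Q = [1] / [2]
  Insert 5 (step 3): P = [1, 5] / [2];  Q = [1, 3] / [2]
  Insert 4 (step 4): P = [1, 4] / [2, 5];  Q = [1, 3] / [2, 4]
  Insert 3 (step 5): P = [1, 3] / [2, 4] / [5];  Q = [1, 3] / [2, 4] / [5]
  Insert 6 (step 6): P = [1, 3, 6] / [2, 4] / [5];  Q = [1, 3, 6] / [2, 4] / [5]
  Insert 7 (step 7): P = [1, 3, 6, 7] / [2, 4] / [5];  Q = [1, 3, 6, 7] / [2, 4] / [5]
Final shape: (4, 2, 1).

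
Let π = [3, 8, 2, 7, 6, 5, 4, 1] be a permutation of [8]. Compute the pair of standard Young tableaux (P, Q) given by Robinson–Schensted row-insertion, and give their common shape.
P = [1, 4] / [2, 5] / [3] / [6] / [7] / [8];  Q = [1, 2] / [3, 4] / [5] / [6] / [7] / [8];  common shape = (2, 2, 1, 1, 1, 1)

Row-insert the values π_1, π_2, … into P one at a time, bumping the leftmost entry strictly greater than the inserted value down to the next row. The recording tableau Q records, in position (i, j), the step at which that cell was added to P.
  Insert 3 (step 1): P = [3];  Q = [1]
  Insert 8 (step 2): P = [3, 8];  Q = [1, 2]
  Insert 2 (step 3): P = [2, 8] / [3];  Q = [1, 2] / [3]
  Insert 7 (step 4): P = [2, 7] / [3, 8];  Q = [1, 2] / [3, 4]
  Insert 6 (step 5): P = [2, 6] / [3, 7] / [8];  Q = [1, 2] / [3, 4] / [5]
  Insert 5 (step 6): P = [2, 5] / [3, 6] / [7] / [8];  Q = [1, 2] / [3, 4] / [5] / [6]
  Insert 4 (step 7): P = [2, 4] / [3, 5] / [6] / [7] / [8];  Q = [1, 2] / [3, 4] / [5] / [6] / [7]
  Insert 1 (step 8): P = [1, 4] / [2, 5] / [3] / [6] / [7] / [8];  Q = [1, 2] / [3, 4] / [5] / [6] / [7] / [8]
Final shape: (2, 2, 1, 1, 1, 1).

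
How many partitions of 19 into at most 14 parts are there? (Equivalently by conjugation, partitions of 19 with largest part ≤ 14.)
p(19, parts ≤ 14) = 478

Use the recurrence p(n, m) = p(n, m−1) + p(n−m, m): either the largest part is < m (count p(n, m−1)) or the largest part is exactly m (remove one copy of m, count p(n−m, m)). With p(0, ·) = 1 this gives p(19, parts ≤ 14) = 478. (By conjugating Young diagrams, this also counts partitions of 19 into at most 14 parts.)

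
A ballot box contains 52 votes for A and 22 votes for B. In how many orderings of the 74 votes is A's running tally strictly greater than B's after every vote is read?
Strict-lead orderings = 1479193572516111720

Total orderings of the 74 votes with 52 for A: C(74, 52) = 3648677478873075576. By the Bertrand ballot formula (Cycle Lemma / reflection principle), the number of orderings in which A is strictly ahead of B throughout is (p − q)/(p + q) · C(p + q, p) = (52 − 22)/(52 + 22) · 3648677478873075576 = 1479193572516111720.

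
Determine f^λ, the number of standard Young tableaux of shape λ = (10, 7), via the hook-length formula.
# SYT of shape (10, 7) = 7072

Hook-length formula: f^λ = n! / Π hook(c), product over all cells c of the Young diagram. For λ = (10, 7), n = 17 boxes. Hook lengths by row (left-to-right, top-to-bottom): [11, 10, 9, 8, 7, 6, 5, 3, 2, 1]; [7, 6, 5, 4, 3, 2, 1]. Product of hooks = 50295168000. So f^λ = 17! / 50295168000 = 355687428096000 / 50295168000 = 7072.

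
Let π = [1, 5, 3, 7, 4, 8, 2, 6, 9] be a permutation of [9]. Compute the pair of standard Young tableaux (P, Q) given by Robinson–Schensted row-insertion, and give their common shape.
P = [1, 2, 4, 6, 9] / [3, 7, 8] / [5];  Q = [1, 2, 4, 6, 9] / [3, 5, 8] / [7];  common shape = (5, 3, 1)

Row-insert the values π_1, π_2, … into P one at a time, bumping the leftmost entry strictly greater than the inserted value down to the next row. The recording tableau Q records, in position (i, j), the step at which that cell was added to P.
  Insert 1 (step 1): P = [1];  Q = [1]
  Insert 5 (step 2): P = [1, 5];  Q = [1, 2]
  Insert 3 (step 3): P = [1, 3] / [5];  Q = [1, 2] / [3]
  Insert 7 (step 4): P = [1, 3, 7] / [5];  Q = [1, 2, 4] / [3]
  Insert 4 (step 5): P = [1, 3, 4] / [5, 7];  Q = [1, 2, 4] / [3, 5]
  Insert 8 (step 6): P = [1, 3, 4, 8] / [5, 7];  Q = [1, 2, 4, 6] / [3, 5]
  Insert 2 (step 7): P = [1, 2, 4, 8] / [3, 7] / [5];  Q = [1, 2, 4, 6] / [3, 5] / [7]
  Insert 6 (step 8): P = [1, 2, 4, 6] / [3, 7, 8] / [5];  Q = [1, 2, 4, 6] / [3, 5, 8] / [7]
  Insert 9 (step 9): P = [1, 2, 4, 6, 9] / [3, 7, 8] / [5];  Q = [1, 2, 4, 6, 9] / [3, 5, 8] / [7]
Final shape: (5, 3, 1).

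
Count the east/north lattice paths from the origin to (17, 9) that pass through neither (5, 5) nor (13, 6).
Number of paths = 1795670

Inclusion–exclusion. Total paths: C(26, 17) = 3124550. Through P₁: C(10, 5)·C(16, 12) = 458640. Through P₂: C(19, 13)·C(7, 4) = 949620. Since P₁ is strictly southwest of P₂, a monotone path through both must visit P₁ then P₂; paths through both = C(10, 5)·C(9, 8)·C(7, 4) = 79380. Avoid both = 3124550 − 458640 − 949620 + 79380 = 1795670.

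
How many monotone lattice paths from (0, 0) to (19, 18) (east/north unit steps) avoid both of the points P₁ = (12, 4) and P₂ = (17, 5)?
Number of paths = 17459383830

Inclusion–exclusion. Total paths: C(37, 19) = 17672631900. Through P₁: C(16, 12)·C(21, 7) = 211629600. Through P₂: C(22, 17)·C(15, 2) = 2765070. Since P₁ is strictly southwest of P₂, a monotone path through both must visit P₁ then P₂; paths through both = C(16, 12)·C(6, 5)·C(15, 2) = 1146600. Avoid both = 17672631900 − 211629600 − 2765070 + 1146600 = 17459383830.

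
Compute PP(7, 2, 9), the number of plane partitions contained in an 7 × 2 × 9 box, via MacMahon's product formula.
PP(7, 2, 9) = 27810640

Evaluate the triple product over i = 1..7, j = 1..2, k = 1..9. The factors are (2/1) · (3/2) · (4/3) · (5/4) · (6/5) · (7/6) · (8/7) · (9/8) · … (126 factors total). The numerators and denominators telescope so the product is an integer; carrying out the multiplication exactly gives PP(7, 2, 9) = 27810640.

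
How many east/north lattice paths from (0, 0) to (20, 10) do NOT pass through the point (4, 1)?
Number of paths = 19830140

Total paths from (0, 0) to (20, 10): C(30, 20) = 30045015. Paths through (4, 1): (paths (0, 0) → (4, 1)) × (paths (4, 1) → (20, 10)) = C(5, 4) · C(25, 16) = 5 · 2042975 = 10214875. Avoidance count = 30045015 − 10214875 = 19830140.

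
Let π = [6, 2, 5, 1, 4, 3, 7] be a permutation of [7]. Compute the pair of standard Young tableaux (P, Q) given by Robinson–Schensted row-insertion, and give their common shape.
P = [1, 3, 7] / [2, 4] / [5] / [6];  Q = [1, 3, 7] / [2, 5] / [4] / [6];  common shape = (3, 2, 1, 1)

Row-insert the values π_1, π_2, … into P one at a time, bumping the leftmost entry strictly greater than the inserted value down to the next row. The recording tableau Q records, in position (i, j), the step at which that cell was added to P.
  Insert 6 (step 1): P = [6];  Q = [1]
  Insert 2 (step 2): P = [2] / [6];  Q = [1] / [2]
  Insert 5 (step 3): P = [2, 5] / [6];  Q = [1, 3] / [2]
  Insert 1 (step 4): P = [1, 5] / [2] / [6];  Q = [1, 3] / [2] / [4]
  Insert 4 (step 5): P = [1, 4] / [2, 5] / [6];  Q = [1, 3] / [2, 5] / [4]
  Insert 3 (step 6): P = [1, 3] / [2, 4] / [5] / [6];  Q = [1, 3] / [2, 5] / [4] / [6]
  Insert 7 (step 7): P = [1, 3, 7] / [2, 4] / [5] / [6];  Q = [1, 3, 7] / [2, 5] / [4] / [6]
Final shape: (3, 2, 1, 1).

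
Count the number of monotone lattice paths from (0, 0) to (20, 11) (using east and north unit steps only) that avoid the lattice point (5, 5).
Number of paths = 70997787

Total paths from (0, 0) to (20, 11): C(31, 20) = 84672315. Paths through (5, 5): (paths (0, 0) → (5, 5)) × (paths (5, 5) → (20, 11)) = C(10, 5) · C(21, 15) = 252 · 54264 = 13674528. Avoidance count = 84672315 − 13674528 = 70997787.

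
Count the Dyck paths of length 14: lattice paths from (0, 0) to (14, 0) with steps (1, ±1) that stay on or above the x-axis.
C_7 = 429

These Dyck paths are counted by the Catalan number C_n = (1/(n + 1)) · C(2n, n). For n = 7: C_7 = (1/8) · C(14, 7) = 3432/8 = 429.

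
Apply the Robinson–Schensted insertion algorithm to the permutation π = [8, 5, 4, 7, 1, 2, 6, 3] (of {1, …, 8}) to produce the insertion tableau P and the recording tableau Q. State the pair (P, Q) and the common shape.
P = [1, 2, 3] / [4, 6] / [5, 7] / [8];  Q = [1, 4, 7] / [2, 6] / [3, 8] / [5];  common shape = (3, 2, 2, 1)

Row-insert the values π_1, π_2, … into P one at a time, bumping the leftmost entry strictly greater than the inserted value down to the next row. The recording tableau Q records, in position (i, j), the step at which that cell was added to P.
  Insert 8 (step 1): P = [8];  Q = [1]
  Insert 5 (step 2): P = [5] / [8];  Q = [1] / [2]
  Insert 4 (step 3): P = [4] / [5] / [8];  Q = [1] / [2] / [3]
  Insert 7 (step 4): P = [4, 7] / [5] / [8];  Q = [1, 4] / [2] / [3]
  Insert 1 (step 5): P = [1, 7] / [4] / [5] / [8];  Q = [1, 4] / [2] / [3] / [5]
  Insert 2 (step 6): P = [1, 2] / [4, 7] / [5] / [8];  Q = [1, 4] / [2, 6] / [3] / [5]
  Insert 6 (step 7): P = [1, 2, 6] / [4, 7] / [5] / [8];  Q = [1, 4, 7] / [2, 6] / [3] / [5]
  Insert 3 (step 8): P = [1, 2, 3] / [4, 6] / [5, 7] / [8];  Q = [1, 4, 7] / [2, 6] / [3, 8] / [5]
Final shape: (3, 2, 2, 1).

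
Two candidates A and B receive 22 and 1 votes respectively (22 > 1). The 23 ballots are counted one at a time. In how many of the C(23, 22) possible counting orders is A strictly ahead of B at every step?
Strict-lead orderings = 21

Total orderings of the 23 votes with 22 for A: C(23, 22) = 23. By the Bertrand ballot formula (Cycle Lemma / reflection principle), the number of orderings in which A is strictly ahead of B throughout is (p − q)/(p + q) · C(p + q, p) = (22 − 1)/(22 + 1) · 23 = 21.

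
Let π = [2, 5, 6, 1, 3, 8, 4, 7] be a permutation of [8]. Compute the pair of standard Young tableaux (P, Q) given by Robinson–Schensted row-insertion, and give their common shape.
P = [1, 3, 4, 7] / [2, 5, 6, 8];  Q = [1, 2, 3, 6] / [4, 5, 7, 8];  common shape = (4, 4)

Row-insert the values π_1, π_2, … into P one at a time, bumping the leftmost entry strictly greater than the inserted value down to the next row. The recording tableau Q records, in position (i, j), the step at which that cell was added to P.
  Insert 2 (step 1): P = [2];  Q = [1]
  Insert 5 (step 2): P = [2, 5];  Q = [1, 2]
  Insert 6 (step 3): P = [2, 5, 6];  Q = [1, 2, 3]
  Insert 1 (step 4): P = [1, 5, 6] / [2];  Q = [1, 2, 3] / [4]
  Insert 3 (step 5): P = [1, 3, 6] / [2, 5];  Q = [1, 2, 3] / [4, 5]
  Insert 8 (step 6): P = [1, 3, 6, 8] / [2, 5];  Q = [1, 2, 3, 6] / [4, 5]
  Insert 4 (step 7): P = [1, 3, 4, 8] / [2, 5, 6];  Q = [1, 2, 3, 6] / [4, 5, 7]
  Insert 7 (step 8): P = [1, 3, 4, 7] / [2, 5, 6, 8];  Q = [1, 2, 3, 6] / [4, 5, 7, 8]
Final shape: (4, 4).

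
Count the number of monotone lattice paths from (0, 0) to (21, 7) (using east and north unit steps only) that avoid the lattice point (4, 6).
Number of paths = 1180260

Total paths from (0, 0) to (21, 7): C(28, 21) = 1184040. Paths through (4, 6): (paths (0, 0) → (4, 6)) × (paths (4, 6) → (21, 7)) = C(10, 4) · C(18, 17) = 210 · 18 = 3780. Avoidance count = 1184040 − 3780 = 1180260.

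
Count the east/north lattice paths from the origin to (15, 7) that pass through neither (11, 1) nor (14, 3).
Number of paths = 165224

Inclusion–exclusion. Total paths: C(22, 15) = 170544. Through P₁: C(12, 11)·C(10, 4) = 2520. Through P₂: C(17, 14)·C(5, 1) = 3400. Since P₁ is strictly southwest of P₂, a monotone path through both must visit P₁ then P₂; paths through both = C(12, 11)·C(5, 3)·C(5, 1) = 600. Avoid both = 170544 − 2520 − 3400 + 600 = 165224.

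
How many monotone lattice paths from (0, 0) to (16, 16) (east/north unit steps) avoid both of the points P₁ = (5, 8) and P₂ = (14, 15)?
Number of paths = 315299916

Inclusion–exclusion. Total paths: C(32, 16) = 601080390. Through P₁: C(13, 5)·C(19, 11) = 97274034. Through P₂: C(29, 14)·C(3, 2) = 232676280. Since P₁ is strictly southwest of P₂, a monotone path through both must visit P₁ then P₂; paths through both = C(13, 5)·C(16, 9)·C(3, 2) = 44169840. Avoid both = 601080390 − 97274034 − 232676280 + 44169840 = 315299916.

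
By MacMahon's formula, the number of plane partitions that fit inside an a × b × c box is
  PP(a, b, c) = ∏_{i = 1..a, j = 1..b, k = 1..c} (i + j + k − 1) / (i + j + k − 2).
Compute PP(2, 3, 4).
PP(2, 3, 4) = 490

Evaluate the triple product over i = 1..2, j = 1..3, k = 1..4. The factors are (2/1) · (3/2) · (4/3) · (5/4) · (3/2) · (4/3) · (5/4) · (6/5) · … (24 factors total). The numerators and denominators telescope so the product is an integer; carrying out the multiplication exactly gives PP(2, 3, 4) = 490.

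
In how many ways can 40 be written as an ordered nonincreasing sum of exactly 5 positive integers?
p(40, 5 parts) = 1115

Partitions of n into exactly k parts are in bijection with partitions of n − k into at most k parts (subtract 1 from each part). So p(40, exactly 5) = p(35, parts ≤ 5). Computing via the recurrence p(m, j) = p(m, j−1) + p(m−j, j) gives 1115.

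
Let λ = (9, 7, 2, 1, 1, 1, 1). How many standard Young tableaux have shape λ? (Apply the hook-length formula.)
# SYT of shape (9, 7, 2, 1, 1, 1, 1) = 384107724

Hook-length formula: f^λ = n! / Π hook(c), product over all cells c of the Young diagram. For λ = (9, 7, 2, 1, 1, 1, 1), n = 22 boxes. Hook lengths by row (left-to-right, top-to-bottom): [15, 10, 8, 7, 6, 5, 4, 2, 1]; [12, 7, 5, 4, 3, 2, 1]; [6, 1]; [4]; [3]; [2]; [1]. Product of hooks = 2926264320000. So f^λ = 22! / 2926264320000 = 1124000727777607680000 / 2926264320000 = 384107724.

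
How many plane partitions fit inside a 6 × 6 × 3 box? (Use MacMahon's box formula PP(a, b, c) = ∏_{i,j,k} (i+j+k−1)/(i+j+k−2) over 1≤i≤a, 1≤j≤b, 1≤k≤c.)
PP(6, 6, 3) = 24293412

Evaluate the triple product over i = 1..6, j = 1..6, k = 1..3. The factors are (2/1) · (3/2) · (4/3) · (3/2) · (4/3) · (5/4) · (4/3) · (5/4) · … (108 factors total). The numerators and denominators telescope so the product is an integer; carrying out the multiplication exactly gives PP(6, 6, 3) = 24293412.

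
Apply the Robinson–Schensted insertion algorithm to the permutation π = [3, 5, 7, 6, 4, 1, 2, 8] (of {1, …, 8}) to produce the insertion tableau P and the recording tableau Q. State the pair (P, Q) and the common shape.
P = [1, 2, 6, 8] / [3, 4] / [5] / [7];  Q = [1, 2, 3, 8] / [4, 7] / [5] / [6];  common shape = (4, 2, 1, 1)

Row-insert the values π_1, π_2, … into P one at a time, bumping the leftmost entry strictly greater than the inserted value down to the next row. The recording tableau Q records, in position (i, j), the step at which that cell was added to P.
  Insert 3 (step 1): P = [3];  Q = [1]
  Insert 5 (step 2): P = [3, 5];  Q = [1, 2]
  Insert 7 (step 3): P = [3, 5, 7];  Q = [1, 2, 3]
  Insert 6 (step 4): P = [3, 5, 6] / [7];  Q = [1, 2, 3] / [4]
  Insert 4 (step 5): P = [3, 4, 6] / [5] / [7];  Q = [1, 2, 3] / [4] / [5]
  Insert 1 (step 6): P = [1, 4, 6] / [3] / [5] / [7];  Q = [1, 2, 3] / [4] / [5] / [6]
  Insert 2 (step 7): P = [1, 2, 6] / [3, 4] / [5] / [7];  Q = [1, 2, 3] / [4, 7] / [5] / [6]
  Insert 8 (step 8): P = [1, 2, 6, 8] / [3, 4] / [5] / [7];  Q = [1, 2, 3, 8] / [4, 7] / [5] / [6]
Final shape: (4, 2, 1, 1).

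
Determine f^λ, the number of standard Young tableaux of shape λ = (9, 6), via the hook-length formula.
# SYT of shape (9, 6) = 2002

Hook-length formula: f^λ = n! / Π hook(c), product over all cells c of the Young diagram. For λ = (9, 6), n = 15 boxes. Hook lengths by row (left-to-right, top-to-bottom): [10, 9, 8, 7, 6, 5, 3, 2, 1]; [6, 5, 4, 3, 2, 1]. Product of hooks = 653184000. So f^λ = 15! / 653184000 = 1307674368000 / 653184000 = 2002.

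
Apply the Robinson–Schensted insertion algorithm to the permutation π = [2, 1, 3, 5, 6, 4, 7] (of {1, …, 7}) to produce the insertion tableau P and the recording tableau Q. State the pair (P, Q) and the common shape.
P = [1, 3, 4, 6, 7] / [2, 5];  Q = [1, 3, 4, 5, 7] / [2, 6];  common shape = (5, 2)

Row-insert the values π_1, π_2, … into P one at a time, bumping the leftmost entry strictly greater than the inserted value down to the next row. The recording tableau Q records, in position (i, j), the step at which that cell was added to P.
  Insert 2 (step 1): P = [2];  Q = [1]
  Insert 1 (step 2): P = [1] / [2];  Q = [1] / [2]
  Insert 3 (step 3): P = [1, 3] / [2];  Q = [1, 3] / [2]
  Insert 5 (step 4): P = [1, 3, 5] / [2];  Q = [1, 3, 4] / [2]
  Insert 6 (step 5): P = [1, 3, 5, 6] / [2];  Q = [1, 3, 4, 5] / [2]
  Insert 4 (step 6): P = [1, 3, 4, 6] / [2, 5];  Q = [1, 3, 4, 5] / [2, 6]
  Insert 7 (step 7): P = [1, 3, 4, 6, 7] / [2, 5];  Q = [1, 3, 4, 5, 7] / [2, 6]
Final shape: (5, 2).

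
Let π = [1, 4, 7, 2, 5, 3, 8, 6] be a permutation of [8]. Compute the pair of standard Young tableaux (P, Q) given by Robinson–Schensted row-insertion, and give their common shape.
P = [1, 2, 3, 6] / [4, 5, 8] / [7];  Q = [1, 2, 3, 7] / [4, 5, 8] / [6];  common shape = (4, 3, 1)

Row-insert the values π_1, π_2, … into P one at a time, bumping the leftmost entry strictly greater than the inserted value down to the next row. The recording tableau Q records, in position (i, j), the step at which that cell was added to P.
  Insert 1 (step 1): P = [1];  Q = [1]
  Insert 4 (step 2): P = [1, 4];  Q = [1, 2]
  Insert 7 (step 3): P = [1, 4, 7];  Q = [1, 2, 3]
  Insert 2 (step 4): P = [1, 2, 7] / [4];  Q = [1, 2, 3] / [4]
  Insert 5 (step 5): P = [1, 2, 5] / [4, 7];  Q = [1, 2, 3] / [4, 5]
  Insert 3 (step 6): P = [1, 2, 3] / [4, 5] / [7];  Q = [1, 2, 3] / [4, 5] / [6]
  Insert 8 (step 7): P = [1, 2, 3, 8] / [4, 5] / [7];  Q = [1, 2, 3, 7] / [4, 5] / [6]
  Insert 6 (step 8): P = [1, 2, 3, 6] / [4, 5, 8] / [7];  Q = [1, 2, 3, 7] / [4, 5, 8] / [6]
Final shape: (4, 3, 1).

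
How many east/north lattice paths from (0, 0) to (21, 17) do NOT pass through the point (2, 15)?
Number of paths = 28781114820

Total paths from (0, 0) to (21, 17): C(38, 21) = 28781143380. Paths through (2, 15): (paths (0, 0) → (2, 15)) × (paths (2, 15) → (21, 17)) = C(17, 2) · C(21, 19) = 136 · 210 = 28560. Avoidance count = 28781143380 − 28560 = 28781114820.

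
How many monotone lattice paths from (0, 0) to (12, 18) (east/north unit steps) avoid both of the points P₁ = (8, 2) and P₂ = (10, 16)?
Number of paths = 54437190

Inclusion–exclusion. Total paths: C(30, 12) = 86493225. Through P₁: C(10, 8)·C(20, 4) = 218025. Through P₂: C(26, 10)·C(4, 2) = 31870410. Since P₁ is strictly southwest of P₂, a monotone path through both must visit P₁ then P₂; paths through both = C(10, 8)·C(16, 2)·C(4, 2) = 32400. Avoid both = 86493225 − 218025 − 31870410 + 32400 = 54437190.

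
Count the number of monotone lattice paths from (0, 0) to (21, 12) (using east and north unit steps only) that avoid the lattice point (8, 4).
Number of paths = 254089770

Total paths from (0, 0) to (21, 12): C(33, 21) = 354817320. Paths through (8, 4): (paths (0, 0) → (8, 4)) × (paths (8, 4) → (21, 12)) = C(12, 8) · C(21, 13) = 495 · 203490 = 100727550. Avoidance count = 354817320 − 100727550 = 254089770.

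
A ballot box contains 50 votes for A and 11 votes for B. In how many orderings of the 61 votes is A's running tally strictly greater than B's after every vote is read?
Strict-lead orderings = 267306097734

Total orderings of the 61 votes with 50 for A: C(61, 50) = 418094152866. By the Bertrand ballot formula (Cycle Lemma / reflection principle), the number of orderings in which A is strictly ahead of B throughout is (p − q)/(p + q) · C(p + q, p) = (50 − 11)/(50 + 11) · 418094152866 = 267306097734.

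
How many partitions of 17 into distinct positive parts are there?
q(17) = 38

A partition into distinct parts is a strictly decreasing sequence summing to n. The recurrence d(n, m) = d(n, m−1) + d(n−m, m−1) (use part m at most once) with q(n) = d(n, n) gives q(17) = 38. (Euler's theorem: # distinct-part partitions = # odd-part partitions.)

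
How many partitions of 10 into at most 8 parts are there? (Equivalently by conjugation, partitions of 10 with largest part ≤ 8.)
p(10, parts ≤ 8) = 40

Partitions of 10 with all parts ≤ 8: 8+2, 8+1+1, 7+3, 7+2+1, 7+1+1+1, 6+4, 6+3+1, 6+2+2, 6+2+1+1, 6+1+1+1+1, 5+5, 5+4+1, 5+3+2, 5+3+1+1, 5+2+2+1, 5+2+1+1+1, 5+1+1+1+1+1, 4+4+2, 4+4+1+1, 4+3+3, 4+3+2+1, 4+3+1+1+1, 4+2+2+2, 4+2+2+1+1, 4+2+1+1+1+1, 4+1+1+1+1+1+1, 3+3+3+1, 3+3+2+2, 3+3+2+1+1, 3+3+1+1+1+1, … (40 total). Count = 40.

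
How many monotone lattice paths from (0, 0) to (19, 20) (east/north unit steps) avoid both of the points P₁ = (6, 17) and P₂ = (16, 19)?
Number of paths = 52653668298

Inclusion–exclusion. Total paths: C(39, 19) = 68923264410. Through P₁: C(23, 6)·C(16, 13) = 56530320. Through P₂: C(35, 16)·C(4, 3) = 16239715800. Since P₁ is strictly southwest of P₂, a monotone path through both must visit P₁ then P₂; paths through both = C(23, 6)·C(12, 10)·C(4, 3) = 26650008. Avoid both = 68923264410 − 56530320 − 16239715800 + 26650008 = 52653668298.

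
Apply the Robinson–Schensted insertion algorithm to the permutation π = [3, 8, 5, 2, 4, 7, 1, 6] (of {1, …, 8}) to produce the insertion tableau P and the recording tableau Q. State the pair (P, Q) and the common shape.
P = [1, 4, 6] / [2, 5, 7] / [3] / [8];  Q = [1, 2, 6] / [3, 5, 8] / [4] / [7];  common shape = (3, 3, 1, 1)

Row-insert the values π_1, π_2, … into P one at a time, bumping the leftmost entry strictly greater than the inserted value down to the next row. The recording tableau Q records, in position (i, j), the step at which that cell was added to P.
  Insert 3 (step 1): P = [3];  Q = [1]
  Insert 8 (step 2): P = [3, 8];  Q = [1, 2]
  Insert 5 (step 3): P = [3, 5] / [8];  Q = [1, 2] / [3]
  Insert 2 (step 4): P = [2, 5] / [3] / [8];  Q = [1, 2] / [3] / [4]
  Insert 4 (step 5): P = [2, 4] / [3, 5] / [8];  Q = [1, 2] / [3, 5] / [4]
  Insert 7 (step 6): P = [2, 4, 7] / [3, 5] / [8];  Q = [1, 2, 6] / [3, 5] / [4]
  Insert 1 (step 7): P = [1, 4, 7] / [2, 5] / [3] / [8];  Q = [1, 2, 6] / [3, 5] / [4] / [7]
  Insert 6 (step 8): P = [1, 4, 6] / [2, 5, 7] / [3] / [8];  Q = [1, 2, 6] / [3, 5, 8] / [4] / [7]
Final shape: (3, 3, 1, 1).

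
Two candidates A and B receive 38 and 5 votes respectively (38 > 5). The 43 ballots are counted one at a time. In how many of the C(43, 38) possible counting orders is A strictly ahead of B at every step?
Strict-lead orderings = 738738

Total orderings of the 43 votes with 38 for A: C(43, 38) = 962598. By the Bertrand ballot formula (Cycle Lemma / reflection principle), the number of orderings in which A is strictly ahead of B throughout is (p − q)/(p + q) · C(p + q, p) = (38 − 5)/(38 + 5) · 962598 = 738738.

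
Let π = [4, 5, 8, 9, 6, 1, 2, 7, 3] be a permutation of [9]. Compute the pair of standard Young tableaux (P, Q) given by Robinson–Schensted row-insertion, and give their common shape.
P = [1, 2, 3, 7] / [4, 5, 6] / [8, 9];  Q = [1, 2, 3, 4] / [5, 7, 8] / [6, 9];  common shape = (4, 3, 2)

Row-insert the values π_1, π_2, … into P one at a time, bumping the leftmost entry strictly greater than the inserted value down to the next row. The recording tableau Q records, in position (i, j), the step at which that cell was added to P.
  Insert 4 (step 1): P = [4];  Q = [1]
  Insert 5 (step 2): P = [4, 5];  Q = [1, 2]
  Insert 8 (step 3): P = [4, 5, 8];  Q = [1, 2, 3]
  Insert 9 (step 4): P = [4, 5, 8, 9];  Q = [1, 2, 3, 4]
  Insert 6 (step 5): P = [4, 5, 6, 9] / [8];  Q = [1, 2, 3, 4] / [5]
  Insert 1 (step 6): P = [1, 5, 6, 9] / [4] / [8];  Q = [1, 2, 3, 4] / [5] / [6]
  Insert 2 (step 7): P = [1, 2, 6, 9] / [4, 5] / [8];  Q = [1, 2, 3, 4] / [5, 7] / [6]
  Insert 7 (step 8): P = [1, 2, 6, 7] / [4, 5, 9] / [8];  Q = [1, 2, 3, 4] / [5, 7, 8] / [6]
  Insert 3 (step 9): P = [1, 2, 3, 7] / [4, 5, 6] / [8, 9];  Q = [1, 2, 3, 4] / [5, 7, 8] / [6, 9]
Final shape: (4, 3, 2).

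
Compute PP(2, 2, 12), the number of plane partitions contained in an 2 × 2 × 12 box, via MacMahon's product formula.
PP(2, 2, 12) = 3185

Evaluate the triple product over i = 1..2, j = 1..2, k = 1..12. The factors are (2/1) · (3/2) · (4/3) · (5/4) · (6/5) · (7/6) · (8/7) · (9/8) · … (48 factors total). The numerators and denominators telescope so the product is an integer; carrying out the multiplication exactly gives PP(2, 2, 12) = 3185.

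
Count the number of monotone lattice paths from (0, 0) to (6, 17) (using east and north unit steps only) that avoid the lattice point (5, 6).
Number of paths = 95403

Total paths from (0, 0) to (6, 17): C(23, 6) = 100947. Paths through (5, 6): (paths (0, 0) → (5, 6)) × (paths (5, 6) → (6, 17)) = C(11, 5) · C(12, 1) = 462 · 12 = 5544. Avoidance count = 100947 − 5544 = 95403.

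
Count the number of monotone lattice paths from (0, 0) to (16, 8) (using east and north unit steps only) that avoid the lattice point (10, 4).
Number of paths = 525261

Total paths from (0, 0) to (16, 8): C(24, 16) = 735471. Paths through (10, 4): (paths (0, 0) → (10, 4)) × (paths (10, 4) → (16, 8)) = C(14, 10) · C(10, 6) = 1001 · 210 = 210210. Avoidance count = 735471 − 210210 = 525261.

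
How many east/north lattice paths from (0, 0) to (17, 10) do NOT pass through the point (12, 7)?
Number of paths = 5614557

Total paths from (0, 0) to (17, 10): C(27, 17) = 8436285. Paths through (12, 7): (paths (0, 0) → (12, 7)) × (paths (12, 7) → (17, 10)) = C(19, 12) · C(8, 5) = 50388 · 56 = 2821728. Avoidance count = 8436285 − 2821728 = 5614557.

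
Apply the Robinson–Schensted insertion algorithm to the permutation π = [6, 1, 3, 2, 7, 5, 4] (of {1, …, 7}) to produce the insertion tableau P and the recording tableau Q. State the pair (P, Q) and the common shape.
P = [1, 2, 4] / [3, 5] / [6, 7];  Q = [1, 3, 5] / [2, 6] / [4, 7];  common shape = (3, 2, 2)

Row-insert the values π_1, π_2, … into P one at a time, bumping the leftmost entry strictly greater than the inserted value down to the next row. The recording tableau Q records, in position (i, j), the step at which that cell was added to P.
  Insert 6 (step 1): P = [6];  Q = [1]
  Insert 1 (step 2): P = [1] / [6];  Q = [1] / [2]
  Insert 3 (step 3): P = [1, 3] / [6];  Q = [1, 3] / [2]
  Insert 2 (step 4): P = [1, 2] / [3] / [6];  Q = [1, 3] / [2] / [4]
  Insert 7 (step 5): P = [1, 2, 7] / [3] / [6];  Q = [1, 3, 5] / [2] / [4]
  Insert 5 (step 6): P = [1, 2, 5] / [3, 7] / [6];  Q = [1, 3, 5] / [2, 6] / [4]
  Insert 4 (step 7): P = [1, 2, 4] / [3, 5] / [6, 7];  Q = [1, 3, 5] / [2, 6] / [4, 7]
Final shape: (3, 2, 2).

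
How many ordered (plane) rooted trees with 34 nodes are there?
C_33 = 212336130412243110

These ordered rooted trees are counted by the Catalan number C_n = (1/(n + 1)) · C(2n, n). For n = 33: C_33 = (1/34) · C(66, 33) = 7219428434016265740/34 = 212336130412243110.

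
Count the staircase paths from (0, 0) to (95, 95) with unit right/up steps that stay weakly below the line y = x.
C_95 = 944973797977428207852605870454939596837230758234904050

These NE paths below the diagonal are counted by the Catalan number C_n = (1/(n + 1)) · C(2n, n). For n = 95: C_95 = (1/96) · C(190, 95) = 90717484605833107953850163563674201296374152790550788800/96 = 944973797977428207852605870454939596837230758234904050.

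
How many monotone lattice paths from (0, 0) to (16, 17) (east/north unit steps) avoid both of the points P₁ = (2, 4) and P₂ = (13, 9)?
Number of paths = 794665110

Inclusion–exclusion. Total paths: C(33, 16) = 1166803110. Through P₁: C(6, 2)·C(27, 14) = 300874500. Through P₂: C(22, 13)·C(11, 3) = 82074300. Since P₁ is strictly southwest of P₂, a monotone path through both must visit P₁ then P₂; paths through both = C(6, 2)·C(16, 11)·C(11, 3) = 10810800. Avoid both = 1166803110 − 300874500 − 82074300 + 10810800 = 794665110.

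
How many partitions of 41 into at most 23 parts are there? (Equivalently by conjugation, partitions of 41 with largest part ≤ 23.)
p(41, parts ≤ 23) = 43371

Use the recurrence p(n, m) = p(n, m−1) + p(n−m, m): either the largest part is < m (count p(n, m−1)) or the largest part is exactly m (remove one copy of m, count p(n−m, m)). With p(0, ·) = 1 this gives p(41, parts ≤ 23) = 43371. (By conjugating Young diagrams, this also counts partitions of 41 into at most 23 parts.)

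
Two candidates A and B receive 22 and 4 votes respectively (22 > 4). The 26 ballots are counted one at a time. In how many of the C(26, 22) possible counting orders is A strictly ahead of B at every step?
Strict-lead orderings = 10350

Total orderings of the 26 votes with 22 for A: C(26, 22) = 14950. By the Bertrand ballot formula (Cycle Lemma / reflection principle), the number of orderings in which A is strictly ahead of B throughout is (p − q)/(p + q) · C(p + q, p) = (22 − 4)/(22 + 4) · 14950 = 10350.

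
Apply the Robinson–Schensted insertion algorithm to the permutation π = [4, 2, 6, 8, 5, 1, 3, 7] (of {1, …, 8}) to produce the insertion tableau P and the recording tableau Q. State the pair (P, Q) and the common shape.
P = [1, 3, 7] / [2, 5, 8] / [4, 6];  Q = [1, 3, 4] / [2, 5, 8] / [6, 7];  common shape = (3, 3, 2)

Row-insert the values π_1, π_2, … into P one at a time, bumping the leftmost entry strictly greater than the inserted value down to the next row. The recording tableau Q records, in position (i, j), the step at which that cell was added to P.
  Insert 4 (step 1): P = [4];  Q = [1]
  Insert 2 (step 2): P = [2] / [4];  Q = [1] / [2]
  Insert 6 (step 3): P = [2, 6] / [4];  Q = [1, 3] / [2]
  Insert 8 (step 4): P = [2, 6, 8] / [4];  Q = [1, 3, 4] / [2]
  Insert 5 (step 5): P = [2, 5, 8] / [4, 6];  Q = [1, 3, 4] / [2, 5]
  Insert 1 (step 6): P = [1, 5, 8] / [2, 6] / [4];  Q = [1, 3, 4] / [2, 5] / [6]
  Insert 3 (step 7): P = [1, 3, 8] / [2, 5] / [4, 6];  Q = [1, 3, 4] / [2, 5] / [6, 7]
  Insert 7 (step 8): P = [1, 3, 7] / [2, 5, 8] / [4, 6];  Q = [1, 3, 4] / [2, 5, 8] / [6, 7]
Final shape: (3, 3, 2).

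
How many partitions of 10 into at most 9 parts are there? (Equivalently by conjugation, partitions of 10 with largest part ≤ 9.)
p(10, parts ≤ 9) = 41

Partitions of 10 with all parts ≤ 9: 9+1, 8+2, 8+1+1, 7+3, 7+2+1, 7+1+1+1, 6+4, 6+3+1, 6+2+2, 6+2+1+1, 6+1+1+1+1, 5+5, 5+4+1, 5+3+2, 5+3+1+1, 5+2+2+1, 5+2+1+1+1, 5+1+1+1+1+1, 4+4+2, 4+4+1+1, 4+3+3, 4+3+2+1, 4+3+1+1+1, 4+2+2+2, 4+2+2+1+1, 4+2+1+1+1+1, 4+1+1+1+1+1+1, 3+3+3+1, 3+3+2+2, 3+3+2+1+1, … (41 total). Count = 41.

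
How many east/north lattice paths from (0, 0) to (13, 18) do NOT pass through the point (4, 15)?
Number of paths = 205400355

Total paths from (0, 0) to (13, 18): C(31, 13) = 206253075. Paths through (4, 15): (paths (0, 0) → (4, 15)) × (paths (4, 15) → (13, 18)) = C(19, 4) · C(12, 9) = 3876 · 220 = 852720. Avoidance count = 206253075 − 852720 = 205400355.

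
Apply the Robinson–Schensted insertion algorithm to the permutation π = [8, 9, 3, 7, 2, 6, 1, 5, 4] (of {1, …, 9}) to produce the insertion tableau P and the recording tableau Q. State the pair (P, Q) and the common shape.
P = [1, 4] / [2, 5] / [3, 6] / [7, 9] / [8];  Q = [1, 2] / [3, 4] / [5, 6] / [7, 8] / [9];  common shape = (2, 2, 2, 2, 1)

Row-insert the values π_1, π_2, … into P one at a time, bumping the leftmost entry strictly greater than the inserted value down to the next row. The recording tableau Q records, in position (i, j), the step at which that cell was added to P.
  Insert 8 (step 1): P = [8];  Q = [1]
  Insert 9 (step 2): P = [8, 9];  Q = [1, 2]
  Insert 3 (step 3): P = [3, 9] / [8];  Q = [1, 2] / [3]
  Insert 7 (step 4): P = [3, 7] / [8, 9];  Q = [1, 2] / [3, 4]
  Insert 2 (step 5): P = [2, 7] / [3, 9] / [8];  Q = [1, 2] / [3, 4] / [5]
  Insert 6 (step 6): P = [2, 6] / [3, 7] / [8, 9];  Q = [1, 2] / [3, 4] / [5, 6]
  Insert 1 (step 7): P = [1, 6] / [2, 7] / [3, 9] / [8];  Q = [1, 2] / [3, 4] / [5, 6] / [7]
  Insert 5 (step 8): P = [1, 5] / [2, 6] / [3, 7] / [8, 9];  Q = [1, 2] / [3, 4] / [5, 6] / [7, 8]
  Insert 4 (step 9): P = [1, 4] / [2, 5] / [3, 6] / [7, 9] / [8];  Q = [1, 2] / [3, 4] / [5, 6] / [7, 8] / [9]
Final shape: (2, 2, 2, 2, 1).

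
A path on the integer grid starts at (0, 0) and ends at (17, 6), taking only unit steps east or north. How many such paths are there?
Number of paths = 100947

A monotone lattice path from (0, 0) to (17, 6) consists of 17 east steps and 6 north steps in some order, so it is determined by which 17 of the 23 steps are east. The count is C(23, 17) = 100947.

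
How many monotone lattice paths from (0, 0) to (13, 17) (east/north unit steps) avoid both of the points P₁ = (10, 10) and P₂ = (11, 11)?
Number of paths = 88183370

Inclusion–exclusion. Total paths: C(30, 13) = 119759850. Through P₁: C(20, 10)·C(10, 3) = 22170720. Through P₂: C(22, 11)·C(8, 2) = 19752096. Since P₁ is strictly southwest of P₂, a monotone path through both must visit P₁ then P₂; paths through both = C(20, 10)·C(2, 1)·C(8, 2) = 10346336. Avoid both = 119759850 − 22170720 − 19752096 + 10346336 = 88183370.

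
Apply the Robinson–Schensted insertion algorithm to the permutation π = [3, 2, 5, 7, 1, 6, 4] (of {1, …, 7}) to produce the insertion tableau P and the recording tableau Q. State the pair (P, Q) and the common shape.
P = [1, 4, 6] / [2, 5] / [3, 7];  Q = [1, 3, 4] / [2, 6] / [5, 7];  common shape = (3, 2, 2)

Row-insert the values π_1, π_2, … into P one at a time, bumping the leftmost entry strictly greater than the inserted value down to the next row. The recording tableau Q records, in position (i, j), the step at which that cell was added to P.
  Insert 3 (step 1): P = [3];  Q = [1]
  Insert 2 (step 2): P = [2] / [3];  Q = [1] / [2]
  Insert 5 (step 3): P = [2, 5] / [3];  Q = [1, 3] / [2]
  Insert 7 (step 4): P = [2, 5, 7] / [3];  Q = [1, 3, 4] / [2]
  Insert 1 (step 5): P = [1, 5, 7] / [2] / [3];  Q = [1, 3, 4] / [2] / [5]
  Insert 6 (step 6): P = [1, 5, 6] / [2, 7] / [3];  Q = [1, 3, 4] / [2, 6] / [5]
  Insert 4 (step 7): P = [1, 4, 6] / [2, 5] / [3, 7];  Q = [1, 3, 4] / [2, 6] / [5, 7]
Final shape: (3, 2, 2).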